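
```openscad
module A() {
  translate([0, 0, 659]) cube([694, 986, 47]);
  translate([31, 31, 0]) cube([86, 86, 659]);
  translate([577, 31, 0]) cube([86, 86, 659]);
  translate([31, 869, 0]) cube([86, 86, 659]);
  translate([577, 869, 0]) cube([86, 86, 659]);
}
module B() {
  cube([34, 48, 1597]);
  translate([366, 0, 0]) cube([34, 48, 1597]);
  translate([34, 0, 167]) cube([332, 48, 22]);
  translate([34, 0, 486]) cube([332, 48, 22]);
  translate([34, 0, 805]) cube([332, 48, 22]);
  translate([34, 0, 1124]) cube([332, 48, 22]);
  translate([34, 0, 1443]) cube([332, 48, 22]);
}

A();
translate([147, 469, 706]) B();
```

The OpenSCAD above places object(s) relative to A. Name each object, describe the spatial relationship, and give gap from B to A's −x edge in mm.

The ladder's min-x is at 147; the table's min-x is 0; gap = 147 mm.

A is a table. B is a ladder. The ladder is on top of the table, centred. The gap from the ladder to the table's −x edge is 147 mm.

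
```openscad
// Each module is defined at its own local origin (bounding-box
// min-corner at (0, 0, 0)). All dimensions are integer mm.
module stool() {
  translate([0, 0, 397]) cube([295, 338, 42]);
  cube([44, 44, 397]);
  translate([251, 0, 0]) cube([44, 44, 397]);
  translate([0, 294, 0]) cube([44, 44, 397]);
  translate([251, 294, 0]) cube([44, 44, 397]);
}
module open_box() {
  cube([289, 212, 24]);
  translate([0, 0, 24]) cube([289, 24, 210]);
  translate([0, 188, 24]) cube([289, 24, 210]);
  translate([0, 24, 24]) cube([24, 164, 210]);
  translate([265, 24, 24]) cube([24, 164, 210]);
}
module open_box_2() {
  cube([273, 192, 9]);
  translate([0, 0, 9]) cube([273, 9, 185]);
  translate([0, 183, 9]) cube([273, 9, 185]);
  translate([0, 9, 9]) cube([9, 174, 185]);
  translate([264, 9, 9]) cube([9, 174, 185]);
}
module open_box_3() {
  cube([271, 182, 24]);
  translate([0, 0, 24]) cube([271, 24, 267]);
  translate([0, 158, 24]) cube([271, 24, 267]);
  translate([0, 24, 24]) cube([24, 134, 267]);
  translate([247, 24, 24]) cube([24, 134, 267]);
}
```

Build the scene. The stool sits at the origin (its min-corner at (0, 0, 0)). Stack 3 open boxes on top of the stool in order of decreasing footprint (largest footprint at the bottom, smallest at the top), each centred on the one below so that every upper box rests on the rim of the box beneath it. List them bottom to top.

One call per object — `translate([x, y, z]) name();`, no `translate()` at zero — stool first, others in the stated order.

stool();
translate([3, 63, 439]) open_box();
translate([11, 73, 673]) open_box_2();
translate([12, 78, 867]) open_box_3();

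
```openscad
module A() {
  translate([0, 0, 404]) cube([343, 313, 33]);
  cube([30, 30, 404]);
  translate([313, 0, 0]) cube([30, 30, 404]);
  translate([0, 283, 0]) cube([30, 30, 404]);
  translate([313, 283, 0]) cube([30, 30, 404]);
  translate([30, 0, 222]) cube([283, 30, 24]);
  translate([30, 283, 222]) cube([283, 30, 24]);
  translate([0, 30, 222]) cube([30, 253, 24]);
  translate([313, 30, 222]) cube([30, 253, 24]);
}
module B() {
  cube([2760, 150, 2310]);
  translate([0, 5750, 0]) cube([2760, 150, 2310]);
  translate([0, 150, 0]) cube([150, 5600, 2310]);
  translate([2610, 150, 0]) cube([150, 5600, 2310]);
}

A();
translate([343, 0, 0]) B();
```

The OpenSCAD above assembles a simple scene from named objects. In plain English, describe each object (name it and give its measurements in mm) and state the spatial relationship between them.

A is a simple wooden stool: a rectangular seat 343 mm (x) by 313 mm (y), 33 mm thick, top face at z = 437 mm, on four square legs, each 30×30 mm in cross-section. The legs rest on z = 0, each flush with a corner of the seat. Four stretchers, 30 mm wide and 24 mm tall, connect adjacent legs with their undersides at z = 222 mm, each running between the inner faces of the legs it joins and aligned with the legs' outer faces on the other axis.

B is the wall frame of a small rectangular building: four walls, each 2310 mm tall and 150 mm thick, enclosing a footprint 2760 mm (x) by 5900 mm (y) outside-to-outside, with no floor or roof. The front and back walls (the −y and +y sides) span the full width; the two side walls fit between them.

The house frame is against the stool's +x side, with their −y faces flush.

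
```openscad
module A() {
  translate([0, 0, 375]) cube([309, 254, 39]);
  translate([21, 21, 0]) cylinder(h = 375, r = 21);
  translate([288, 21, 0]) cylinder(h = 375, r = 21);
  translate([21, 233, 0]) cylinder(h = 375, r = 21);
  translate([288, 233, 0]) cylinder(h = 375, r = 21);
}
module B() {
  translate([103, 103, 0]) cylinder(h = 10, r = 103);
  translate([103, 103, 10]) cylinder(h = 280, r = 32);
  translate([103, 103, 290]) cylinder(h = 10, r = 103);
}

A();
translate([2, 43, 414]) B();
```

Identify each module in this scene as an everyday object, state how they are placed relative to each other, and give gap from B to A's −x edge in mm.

A is a stool. B is a spool. The spool is on top of the stool. The gap from the spool to the stool's −x edge is 2 mm.

The spool's min-x is at 2; the stool's min-x is 0; gap = 2 mm.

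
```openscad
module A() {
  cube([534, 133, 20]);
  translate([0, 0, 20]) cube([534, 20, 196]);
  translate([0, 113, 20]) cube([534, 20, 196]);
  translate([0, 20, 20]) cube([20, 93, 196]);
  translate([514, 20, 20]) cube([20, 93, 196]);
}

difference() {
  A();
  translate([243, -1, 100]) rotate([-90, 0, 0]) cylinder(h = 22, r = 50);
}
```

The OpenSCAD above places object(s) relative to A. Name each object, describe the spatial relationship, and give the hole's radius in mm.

The subtracted cylinder has r = 50 mm.

A is an open box. The open box has a circular hole through its front wall. The hole's radius is 50 mm.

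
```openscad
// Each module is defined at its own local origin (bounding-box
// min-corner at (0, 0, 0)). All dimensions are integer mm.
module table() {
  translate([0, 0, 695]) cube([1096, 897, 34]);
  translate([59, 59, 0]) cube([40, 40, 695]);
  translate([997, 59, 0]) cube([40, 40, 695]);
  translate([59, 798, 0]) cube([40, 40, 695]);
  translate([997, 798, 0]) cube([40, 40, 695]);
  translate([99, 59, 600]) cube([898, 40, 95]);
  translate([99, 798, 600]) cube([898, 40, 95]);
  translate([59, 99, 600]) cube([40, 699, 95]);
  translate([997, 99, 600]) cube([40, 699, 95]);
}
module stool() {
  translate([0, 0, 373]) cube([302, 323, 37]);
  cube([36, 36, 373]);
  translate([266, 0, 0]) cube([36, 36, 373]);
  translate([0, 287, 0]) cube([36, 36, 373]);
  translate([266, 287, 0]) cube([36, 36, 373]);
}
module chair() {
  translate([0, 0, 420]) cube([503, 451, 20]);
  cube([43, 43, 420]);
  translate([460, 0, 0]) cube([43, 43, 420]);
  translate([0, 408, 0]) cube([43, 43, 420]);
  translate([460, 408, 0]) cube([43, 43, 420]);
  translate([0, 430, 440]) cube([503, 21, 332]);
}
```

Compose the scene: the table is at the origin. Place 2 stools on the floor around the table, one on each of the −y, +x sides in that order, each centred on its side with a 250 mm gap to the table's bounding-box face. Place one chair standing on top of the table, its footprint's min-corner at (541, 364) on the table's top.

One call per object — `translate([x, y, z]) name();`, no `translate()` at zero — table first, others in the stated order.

table();
translate([397, -573, 0]) stool();
translate([1346, 287, 0]) stool();
translate([541, 364, 729]) chair();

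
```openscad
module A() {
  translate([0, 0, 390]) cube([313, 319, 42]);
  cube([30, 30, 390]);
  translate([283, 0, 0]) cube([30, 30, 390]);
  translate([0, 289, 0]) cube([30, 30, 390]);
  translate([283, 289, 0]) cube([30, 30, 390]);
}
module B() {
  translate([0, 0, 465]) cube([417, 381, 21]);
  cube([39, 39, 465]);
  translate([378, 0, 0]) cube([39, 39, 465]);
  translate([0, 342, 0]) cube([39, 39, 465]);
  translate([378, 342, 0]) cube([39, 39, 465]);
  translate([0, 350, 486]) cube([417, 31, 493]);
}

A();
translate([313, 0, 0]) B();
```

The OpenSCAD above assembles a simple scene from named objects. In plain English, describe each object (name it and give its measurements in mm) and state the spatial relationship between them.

A is a four-legged stool. The seat is a 313×319×42 mm slab whose top surface is at z = 432 mm; four square legs, each 30×30 mm in cross-section, run from the floor (z = 0) to the underside of the seat, each flush with a corner of the seat.

B is a chair: 417×381 mm seat, 21 mm thick, top at z = 486 mm, on four 39 mm square corner legs flush with the seat edges. A 31 mm thick backrest slab spans the full seat width, extending 493 mm above the seat top, its back face flush with the seat's +y edge.

The chair is against the stool's +x side, with their −y faces flush.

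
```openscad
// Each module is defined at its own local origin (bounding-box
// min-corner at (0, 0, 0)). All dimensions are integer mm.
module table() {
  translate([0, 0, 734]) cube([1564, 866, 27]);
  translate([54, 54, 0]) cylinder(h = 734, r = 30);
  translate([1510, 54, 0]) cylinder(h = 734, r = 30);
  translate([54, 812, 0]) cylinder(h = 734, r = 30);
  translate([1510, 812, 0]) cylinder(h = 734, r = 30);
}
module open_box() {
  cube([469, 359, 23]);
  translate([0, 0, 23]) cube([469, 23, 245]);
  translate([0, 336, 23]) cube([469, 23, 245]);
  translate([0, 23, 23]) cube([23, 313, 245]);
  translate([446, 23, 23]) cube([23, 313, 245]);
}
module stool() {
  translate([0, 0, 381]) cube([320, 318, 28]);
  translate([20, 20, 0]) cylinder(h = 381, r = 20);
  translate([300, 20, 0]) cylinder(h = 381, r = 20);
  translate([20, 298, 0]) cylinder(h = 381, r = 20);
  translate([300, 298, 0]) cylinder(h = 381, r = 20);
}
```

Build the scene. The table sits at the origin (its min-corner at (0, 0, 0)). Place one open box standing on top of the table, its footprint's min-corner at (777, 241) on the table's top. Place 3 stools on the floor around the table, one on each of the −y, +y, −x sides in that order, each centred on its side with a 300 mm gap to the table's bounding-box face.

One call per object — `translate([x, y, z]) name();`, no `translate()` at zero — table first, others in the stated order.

table();
translate([777, 241, 761]) open_box();
translate([622, -618, 0]) stool();
translate([622, 1166, 0]) stool();
translate([-620, 274, 0]) stool();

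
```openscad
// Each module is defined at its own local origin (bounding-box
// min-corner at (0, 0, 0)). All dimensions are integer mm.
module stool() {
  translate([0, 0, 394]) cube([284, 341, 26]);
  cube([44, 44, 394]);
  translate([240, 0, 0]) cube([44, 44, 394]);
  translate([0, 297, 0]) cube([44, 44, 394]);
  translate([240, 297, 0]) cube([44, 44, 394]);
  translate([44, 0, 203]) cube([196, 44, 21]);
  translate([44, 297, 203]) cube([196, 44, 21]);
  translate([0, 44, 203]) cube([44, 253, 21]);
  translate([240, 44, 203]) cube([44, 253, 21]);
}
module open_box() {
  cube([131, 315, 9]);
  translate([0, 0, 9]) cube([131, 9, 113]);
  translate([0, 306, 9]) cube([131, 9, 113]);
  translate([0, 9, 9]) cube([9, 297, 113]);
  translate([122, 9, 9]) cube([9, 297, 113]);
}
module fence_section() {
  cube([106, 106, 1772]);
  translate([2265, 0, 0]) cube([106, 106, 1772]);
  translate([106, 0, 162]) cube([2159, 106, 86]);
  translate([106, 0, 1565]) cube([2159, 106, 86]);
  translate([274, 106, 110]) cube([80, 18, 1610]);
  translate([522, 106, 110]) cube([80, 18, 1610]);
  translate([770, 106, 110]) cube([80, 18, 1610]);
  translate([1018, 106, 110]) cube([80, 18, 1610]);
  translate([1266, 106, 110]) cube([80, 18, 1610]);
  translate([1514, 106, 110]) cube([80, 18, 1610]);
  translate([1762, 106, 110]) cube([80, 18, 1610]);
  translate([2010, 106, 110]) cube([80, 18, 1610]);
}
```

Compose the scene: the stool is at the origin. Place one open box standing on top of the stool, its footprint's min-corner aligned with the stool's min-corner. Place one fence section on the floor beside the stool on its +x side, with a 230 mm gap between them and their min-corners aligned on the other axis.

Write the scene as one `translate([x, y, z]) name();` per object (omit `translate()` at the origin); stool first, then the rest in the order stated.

stool();
translate([0, 0, 420]) open_box();
translate([514, 0, 0]) fence_section();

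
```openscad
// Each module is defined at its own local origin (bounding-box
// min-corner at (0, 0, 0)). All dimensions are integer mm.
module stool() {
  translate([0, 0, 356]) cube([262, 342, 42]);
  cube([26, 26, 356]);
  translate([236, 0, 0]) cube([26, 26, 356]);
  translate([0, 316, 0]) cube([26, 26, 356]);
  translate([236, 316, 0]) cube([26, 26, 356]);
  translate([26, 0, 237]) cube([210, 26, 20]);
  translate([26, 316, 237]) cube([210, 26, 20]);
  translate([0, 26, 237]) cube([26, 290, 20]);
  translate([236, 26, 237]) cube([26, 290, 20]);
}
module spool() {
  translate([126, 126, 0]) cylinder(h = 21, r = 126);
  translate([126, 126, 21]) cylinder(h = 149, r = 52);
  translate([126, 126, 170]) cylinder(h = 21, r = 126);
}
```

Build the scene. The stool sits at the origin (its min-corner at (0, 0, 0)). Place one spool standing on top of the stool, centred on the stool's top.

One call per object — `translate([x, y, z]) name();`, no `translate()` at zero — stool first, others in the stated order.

stool();
translate([5, 45, 398]) spool();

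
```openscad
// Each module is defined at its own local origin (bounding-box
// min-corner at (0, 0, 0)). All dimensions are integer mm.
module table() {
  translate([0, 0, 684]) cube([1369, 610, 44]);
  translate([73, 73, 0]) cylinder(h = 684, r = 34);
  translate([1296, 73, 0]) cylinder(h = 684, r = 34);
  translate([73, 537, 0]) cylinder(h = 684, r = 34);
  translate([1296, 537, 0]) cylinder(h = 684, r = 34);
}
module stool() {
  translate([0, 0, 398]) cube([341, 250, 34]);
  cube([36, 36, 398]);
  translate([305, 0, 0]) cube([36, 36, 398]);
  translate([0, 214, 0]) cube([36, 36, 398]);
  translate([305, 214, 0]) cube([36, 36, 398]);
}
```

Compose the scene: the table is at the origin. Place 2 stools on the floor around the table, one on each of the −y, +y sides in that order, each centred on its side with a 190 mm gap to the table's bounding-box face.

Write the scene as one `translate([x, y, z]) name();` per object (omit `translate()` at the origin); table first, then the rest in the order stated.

table();
translate([514, -440, 0]) stool();
translate([514, 800, 0]) stool();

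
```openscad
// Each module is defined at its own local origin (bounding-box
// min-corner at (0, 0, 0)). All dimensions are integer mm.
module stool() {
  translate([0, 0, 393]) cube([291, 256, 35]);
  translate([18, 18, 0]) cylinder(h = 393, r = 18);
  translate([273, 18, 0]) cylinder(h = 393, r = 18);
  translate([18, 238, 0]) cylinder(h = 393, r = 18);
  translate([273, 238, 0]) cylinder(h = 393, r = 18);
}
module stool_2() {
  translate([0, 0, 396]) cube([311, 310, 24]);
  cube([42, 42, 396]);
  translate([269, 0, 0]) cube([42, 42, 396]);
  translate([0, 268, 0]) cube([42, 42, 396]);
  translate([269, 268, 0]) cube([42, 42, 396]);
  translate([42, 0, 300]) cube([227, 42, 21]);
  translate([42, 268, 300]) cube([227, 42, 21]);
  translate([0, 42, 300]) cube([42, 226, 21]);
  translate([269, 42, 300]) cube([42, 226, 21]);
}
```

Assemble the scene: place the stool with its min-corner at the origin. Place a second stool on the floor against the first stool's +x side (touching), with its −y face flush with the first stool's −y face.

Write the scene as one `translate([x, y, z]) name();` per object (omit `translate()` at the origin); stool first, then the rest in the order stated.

stool();
translate([291, 0, 0]) stool_2();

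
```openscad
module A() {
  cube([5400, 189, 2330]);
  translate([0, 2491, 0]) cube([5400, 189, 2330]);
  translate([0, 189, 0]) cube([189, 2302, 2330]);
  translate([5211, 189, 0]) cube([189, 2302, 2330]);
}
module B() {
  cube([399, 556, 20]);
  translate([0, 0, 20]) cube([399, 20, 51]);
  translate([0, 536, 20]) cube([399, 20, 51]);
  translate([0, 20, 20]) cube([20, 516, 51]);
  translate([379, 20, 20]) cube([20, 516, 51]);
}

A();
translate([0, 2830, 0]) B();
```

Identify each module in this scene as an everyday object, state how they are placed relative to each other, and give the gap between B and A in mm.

A is a house frame. B is an open box. The open box is on the floor beside the house frame on its +y side. The gap between the open box and the house frame is 150 mm.

The open box's nearest face is 150 mm from the house frame's +y face.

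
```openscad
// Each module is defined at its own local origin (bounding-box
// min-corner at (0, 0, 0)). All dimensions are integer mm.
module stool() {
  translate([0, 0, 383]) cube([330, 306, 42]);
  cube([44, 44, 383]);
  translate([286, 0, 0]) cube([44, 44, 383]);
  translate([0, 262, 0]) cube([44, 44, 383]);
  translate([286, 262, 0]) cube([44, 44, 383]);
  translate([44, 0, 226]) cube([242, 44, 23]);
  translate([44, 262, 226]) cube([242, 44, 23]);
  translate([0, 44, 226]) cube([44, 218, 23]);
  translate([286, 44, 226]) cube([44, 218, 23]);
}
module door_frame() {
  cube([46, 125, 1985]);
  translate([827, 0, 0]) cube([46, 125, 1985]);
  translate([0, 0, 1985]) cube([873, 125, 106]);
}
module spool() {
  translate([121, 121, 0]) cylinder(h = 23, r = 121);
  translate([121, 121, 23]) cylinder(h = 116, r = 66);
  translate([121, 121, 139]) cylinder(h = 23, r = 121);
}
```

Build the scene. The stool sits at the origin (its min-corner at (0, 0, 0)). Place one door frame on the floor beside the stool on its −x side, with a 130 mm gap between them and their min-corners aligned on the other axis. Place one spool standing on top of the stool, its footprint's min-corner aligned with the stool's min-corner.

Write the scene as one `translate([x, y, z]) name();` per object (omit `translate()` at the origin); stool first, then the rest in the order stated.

stool();
translate([-1003, 0, 0]) door_frame();
translate([0, 0, 425]) spool();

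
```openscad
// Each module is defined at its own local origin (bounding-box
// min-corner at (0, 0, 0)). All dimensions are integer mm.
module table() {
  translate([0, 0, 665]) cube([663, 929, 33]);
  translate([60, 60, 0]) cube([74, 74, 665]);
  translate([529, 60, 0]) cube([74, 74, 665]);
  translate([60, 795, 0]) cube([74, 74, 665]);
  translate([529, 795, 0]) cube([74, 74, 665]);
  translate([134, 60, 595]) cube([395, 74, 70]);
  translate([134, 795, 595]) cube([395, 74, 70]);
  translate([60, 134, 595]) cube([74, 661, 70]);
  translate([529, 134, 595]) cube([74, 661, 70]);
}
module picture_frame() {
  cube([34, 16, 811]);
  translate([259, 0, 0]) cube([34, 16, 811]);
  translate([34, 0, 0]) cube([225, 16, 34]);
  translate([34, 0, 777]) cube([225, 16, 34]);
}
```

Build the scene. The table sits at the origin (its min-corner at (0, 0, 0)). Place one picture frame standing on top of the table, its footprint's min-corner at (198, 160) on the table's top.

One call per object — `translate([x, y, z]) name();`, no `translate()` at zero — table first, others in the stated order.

table();
translate([198, 160, 698]) picture_frame();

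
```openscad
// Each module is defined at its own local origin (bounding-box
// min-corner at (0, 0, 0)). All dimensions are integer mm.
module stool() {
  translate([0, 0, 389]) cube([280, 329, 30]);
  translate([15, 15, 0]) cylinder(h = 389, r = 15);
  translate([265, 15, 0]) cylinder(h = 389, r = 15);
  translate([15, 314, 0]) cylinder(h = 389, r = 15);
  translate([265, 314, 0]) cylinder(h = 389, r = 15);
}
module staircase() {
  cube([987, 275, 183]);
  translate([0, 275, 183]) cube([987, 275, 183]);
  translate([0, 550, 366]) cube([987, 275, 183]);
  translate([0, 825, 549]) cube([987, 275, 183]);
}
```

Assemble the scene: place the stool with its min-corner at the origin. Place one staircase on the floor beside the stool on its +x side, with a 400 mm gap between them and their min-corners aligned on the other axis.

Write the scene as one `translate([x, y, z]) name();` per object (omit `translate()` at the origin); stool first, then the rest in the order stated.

stool();
translate([680, 0, 0]) staircase();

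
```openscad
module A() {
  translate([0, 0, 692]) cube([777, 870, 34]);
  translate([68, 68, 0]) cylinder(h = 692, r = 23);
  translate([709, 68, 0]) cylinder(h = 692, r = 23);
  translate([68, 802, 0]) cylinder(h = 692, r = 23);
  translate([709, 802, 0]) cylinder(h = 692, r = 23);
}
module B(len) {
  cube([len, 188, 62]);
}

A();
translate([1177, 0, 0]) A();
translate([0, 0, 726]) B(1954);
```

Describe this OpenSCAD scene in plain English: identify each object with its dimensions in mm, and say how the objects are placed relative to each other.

A is a table with a 777×870 mm rectangular top, 34 mm thick, top surface at z = 726 mm, supported by four round legs of 46 mm diameter, each leg's bounding box inset 45 mm from the nearest pair of top edges, running from the floor.

B is a rectangular beam 1954 mm long (x), 188 mm deep (y), 62 mm thick (z).

The beam spans the tops of two tables placed 400 mm apart, resting at z = 726 mm.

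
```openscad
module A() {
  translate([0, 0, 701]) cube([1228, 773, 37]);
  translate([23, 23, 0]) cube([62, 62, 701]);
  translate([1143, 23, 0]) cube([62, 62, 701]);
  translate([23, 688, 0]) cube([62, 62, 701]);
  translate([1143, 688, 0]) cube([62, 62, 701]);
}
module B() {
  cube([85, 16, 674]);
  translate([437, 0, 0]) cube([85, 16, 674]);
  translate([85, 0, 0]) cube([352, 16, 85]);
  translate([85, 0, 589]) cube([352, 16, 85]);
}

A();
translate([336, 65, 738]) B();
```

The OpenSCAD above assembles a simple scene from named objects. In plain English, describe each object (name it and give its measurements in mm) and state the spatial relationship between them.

A is a table: top 1228 mm (x) × 773 mm (y), 37 mm thick, upper face at z = 738 mm, on four 62×62 mm square legs, each inset 23 mm from the nearest pair of top edges, running from z = 0 to the bottom of the top.

B is a picture frame with a 352×504 mm rectangular opening (x by z) and a uniform 85 mm border on every side. Frame depth is 16 mm along y. It is built from two vertical stiles running the full outside height and two horizontal rails spanning the gap between the stiles.

The picture frame is on top of the table.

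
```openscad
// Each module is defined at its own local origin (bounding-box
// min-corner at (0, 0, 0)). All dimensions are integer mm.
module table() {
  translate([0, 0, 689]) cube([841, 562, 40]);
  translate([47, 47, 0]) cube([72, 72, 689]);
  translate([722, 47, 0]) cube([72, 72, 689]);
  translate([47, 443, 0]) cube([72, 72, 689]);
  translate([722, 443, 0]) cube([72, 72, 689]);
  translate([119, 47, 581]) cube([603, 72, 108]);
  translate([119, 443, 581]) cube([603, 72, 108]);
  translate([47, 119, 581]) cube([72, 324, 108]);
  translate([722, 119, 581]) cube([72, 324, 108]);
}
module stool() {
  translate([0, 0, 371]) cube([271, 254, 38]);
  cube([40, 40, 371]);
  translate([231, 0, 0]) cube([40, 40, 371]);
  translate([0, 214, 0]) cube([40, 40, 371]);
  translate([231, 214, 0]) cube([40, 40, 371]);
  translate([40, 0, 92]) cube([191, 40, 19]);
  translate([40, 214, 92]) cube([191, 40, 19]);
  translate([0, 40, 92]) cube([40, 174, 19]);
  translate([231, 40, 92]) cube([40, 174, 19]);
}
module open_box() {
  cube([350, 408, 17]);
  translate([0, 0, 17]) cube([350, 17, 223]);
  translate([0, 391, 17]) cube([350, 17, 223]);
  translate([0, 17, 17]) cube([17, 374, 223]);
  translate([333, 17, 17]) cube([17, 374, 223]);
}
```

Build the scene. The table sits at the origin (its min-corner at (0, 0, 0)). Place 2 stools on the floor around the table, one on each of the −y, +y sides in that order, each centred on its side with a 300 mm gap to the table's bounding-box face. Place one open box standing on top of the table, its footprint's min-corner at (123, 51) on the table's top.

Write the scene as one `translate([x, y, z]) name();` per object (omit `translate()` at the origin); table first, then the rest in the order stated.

table();
translate([285, -554, 0]) stool();
translate([285, 862, 0]) stool();
translate([123, 51, 729]) open_box();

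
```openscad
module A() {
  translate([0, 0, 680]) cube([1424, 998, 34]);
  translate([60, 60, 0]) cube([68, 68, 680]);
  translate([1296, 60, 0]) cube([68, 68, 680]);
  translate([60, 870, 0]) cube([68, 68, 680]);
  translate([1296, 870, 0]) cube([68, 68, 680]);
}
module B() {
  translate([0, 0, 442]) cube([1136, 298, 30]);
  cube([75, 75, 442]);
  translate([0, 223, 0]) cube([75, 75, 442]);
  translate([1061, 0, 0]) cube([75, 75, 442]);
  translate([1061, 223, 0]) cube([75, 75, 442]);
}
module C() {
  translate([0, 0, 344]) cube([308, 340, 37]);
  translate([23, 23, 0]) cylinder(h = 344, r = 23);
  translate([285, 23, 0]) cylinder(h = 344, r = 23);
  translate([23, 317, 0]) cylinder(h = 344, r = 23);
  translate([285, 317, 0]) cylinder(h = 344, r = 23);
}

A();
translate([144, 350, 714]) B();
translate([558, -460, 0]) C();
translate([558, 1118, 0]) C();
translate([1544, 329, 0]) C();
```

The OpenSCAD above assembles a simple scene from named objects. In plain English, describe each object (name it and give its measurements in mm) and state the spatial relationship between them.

A is a table: top 1424 mm (x) × 998 mm (y), 34 mm thick, upper face at z = 714 mm, on four 68×68 mm square legs, each inset 60 mm from the nearest pair of top edges, running from z = 0 to the bottom of the top.

B is a long wooden bench with a 1136 mm (x) × 298 mm (y) seat, 30 mm thick, its top surface 472 mm above the floor. Four 75 mm square legs at the seat corners, flush with the edges, run from z = 0 to the seat underside.

C is a four-legged stool. The seat is 308×340 mm, 37 mm thick, top at z = 381 mm. It stands on four round legs, each 46 mm in diameter, from z = 0 to the seat underside, each leg's axis is inset half a diameter from the nearest pair of seat edges (so the leg's bounding box is flush with the corner).

The bench is on top of the table, centred. Three stools sit around the table at the −y, +y, +x sides.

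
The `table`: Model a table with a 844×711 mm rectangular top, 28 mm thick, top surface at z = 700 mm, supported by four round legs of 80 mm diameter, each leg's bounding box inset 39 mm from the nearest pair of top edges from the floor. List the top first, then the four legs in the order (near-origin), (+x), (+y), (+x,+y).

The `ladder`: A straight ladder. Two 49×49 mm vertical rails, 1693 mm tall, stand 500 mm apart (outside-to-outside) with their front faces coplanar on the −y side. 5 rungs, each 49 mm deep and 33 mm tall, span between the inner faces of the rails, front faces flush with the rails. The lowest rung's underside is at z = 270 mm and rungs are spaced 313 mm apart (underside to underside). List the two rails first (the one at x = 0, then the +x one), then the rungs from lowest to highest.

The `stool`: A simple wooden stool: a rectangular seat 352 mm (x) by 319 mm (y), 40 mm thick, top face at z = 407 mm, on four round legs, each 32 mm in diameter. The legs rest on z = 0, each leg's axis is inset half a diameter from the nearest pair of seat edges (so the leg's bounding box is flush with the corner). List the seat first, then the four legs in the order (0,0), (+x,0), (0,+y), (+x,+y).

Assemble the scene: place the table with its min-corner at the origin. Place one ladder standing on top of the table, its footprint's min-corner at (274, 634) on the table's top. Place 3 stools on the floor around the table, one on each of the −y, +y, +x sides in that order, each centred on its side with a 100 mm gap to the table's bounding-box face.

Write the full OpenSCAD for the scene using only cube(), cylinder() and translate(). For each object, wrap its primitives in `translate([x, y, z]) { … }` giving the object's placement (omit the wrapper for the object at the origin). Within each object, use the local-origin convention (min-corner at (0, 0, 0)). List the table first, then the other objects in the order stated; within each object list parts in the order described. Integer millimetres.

translate([0, 0, 672]) cube([844, 711, 28]);
translate([79, 79, 0]) cylinder(h = 672, r = 40);
translate([765, 79, 0]) cylinder(h = 672, r = 40);
translate([79, 632, 0]) cylinder(h = 672, r = 40);
translate([765, 632, 0]) cylinder(h = 672, r = 40);
translate([274, 634, 700]) {
  cube([49, 49, 1693]);
  translate([451, 0, 0]) cube([49, 49, 1693]);
  translate([49, 0, 270]) cube([402, 49, 33]);
  translate([49, 0, 583]) cube([402, 49, 33]);
  translate([49, 0, 896]) cube([402, 49, 33]);
  translate([49, 0, 1209]) cube([402, 49, 33]);
  translate([49, 0, 1522]) cube([402, 49, 33]);
}
translate([246, -419, 0]) {
  translate([0, 0, 367]) cube([352, 319, 40]);
  translate([16, 16, 0]) cylinder(h = 367, r = 16);
  translate([336, 16, 0]) cylinder(h = 367, r = 16);
  translate([16, 303, 0]) cylinder(h = 367, r = 16);
  translate([336, 303, 0]) cylinder(h = 367, r = 16);
}
translate([246, 811, 0]) {
  translate([0, 0, 367]) cube([352, 319, 40]);
  translate([16, 16, 0]) cylinder(h = 367, r = 16);
  translate([336, 16, 0]) cylinder(h = 367, r = 16);
  translate([16, 303, 0]) cylinder(h = 367, r = 16);
  translate([336, 303, 0]) cylinder(h = 367, r = 16);
}
translate([944, 196, 0]) {
  translate([0, 0, 367]) cube([352, 319, 40]);
  translate([16, 16, 0]) cylinder(h = 367, r = 16);
  translate([336, 16, 0]) cylinder(h = 367, r = 16);
  translate([16, 303, 0]) cylinder(h = 367, r = 16);
  translate([336, 303, 0]) cylinder(h = 367, r = 16);
}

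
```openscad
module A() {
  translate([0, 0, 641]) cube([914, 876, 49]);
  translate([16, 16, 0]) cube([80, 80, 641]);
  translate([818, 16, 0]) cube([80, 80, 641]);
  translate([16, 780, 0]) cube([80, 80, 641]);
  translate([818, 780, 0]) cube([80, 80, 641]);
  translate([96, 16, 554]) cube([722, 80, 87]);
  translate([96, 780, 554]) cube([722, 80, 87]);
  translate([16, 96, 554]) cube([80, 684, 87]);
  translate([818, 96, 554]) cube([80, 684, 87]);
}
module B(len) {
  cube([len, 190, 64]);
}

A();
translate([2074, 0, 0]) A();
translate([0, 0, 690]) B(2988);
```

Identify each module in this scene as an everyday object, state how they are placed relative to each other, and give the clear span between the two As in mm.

A is a table. B is a beam. A beam spans the tops of two tables. The clear span between the two tables is 1160 mm.

Second table starts at x = 2074; first ends at x = 914; clear span = 2074 − 914 = 1160 mm.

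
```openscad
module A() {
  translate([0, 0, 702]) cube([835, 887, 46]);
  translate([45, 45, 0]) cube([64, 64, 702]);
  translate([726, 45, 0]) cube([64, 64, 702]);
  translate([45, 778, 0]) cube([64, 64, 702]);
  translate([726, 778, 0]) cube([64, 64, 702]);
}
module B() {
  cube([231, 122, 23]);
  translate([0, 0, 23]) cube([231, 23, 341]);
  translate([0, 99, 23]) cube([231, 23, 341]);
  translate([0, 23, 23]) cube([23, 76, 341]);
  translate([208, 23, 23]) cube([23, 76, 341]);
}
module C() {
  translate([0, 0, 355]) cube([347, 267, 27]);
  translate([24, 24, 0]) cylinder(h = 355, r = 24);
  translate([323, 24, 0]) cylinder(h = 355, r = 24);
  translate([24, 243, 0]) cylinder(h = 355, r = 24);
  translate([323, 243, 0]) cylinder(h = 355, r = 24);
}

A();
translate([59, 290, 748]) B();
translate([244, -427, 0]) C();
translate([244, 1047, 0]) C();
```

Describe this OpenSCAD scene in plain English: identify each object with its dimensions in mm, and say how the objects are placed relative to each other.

A is a rectangular dining table. The top is 835×887×46 mm with its upper surface at z = 748 mm. It stands on four 64×64 mm square legs, each inset 45 mm from the nearest pair of top edges, running from the floor to the underside of the top.

B is an open-topped rectangular box: outside dimensions 231×122×364 mm, with a uniform wall and base thickness of 23 mm. The base is a full 231×122 slab on the floor; four walls sit on top of the base. The front and back walls (the −y and +y sides) span the full width; the two side walls fit between them.

C is a four-legged stool. The seat is 347×267 mm, 27 mm thick, top at z = 382 mm. It stands on four round legs, each 48 mm in diameter, from z = 0 to the seat underside, each leg's axis is inset half a diameter from the nearest pair of seat edges (so the leg's bounding box is flush with the corner).

The open box is on top of the table. Two stools sit around the table at the −y, +y sides.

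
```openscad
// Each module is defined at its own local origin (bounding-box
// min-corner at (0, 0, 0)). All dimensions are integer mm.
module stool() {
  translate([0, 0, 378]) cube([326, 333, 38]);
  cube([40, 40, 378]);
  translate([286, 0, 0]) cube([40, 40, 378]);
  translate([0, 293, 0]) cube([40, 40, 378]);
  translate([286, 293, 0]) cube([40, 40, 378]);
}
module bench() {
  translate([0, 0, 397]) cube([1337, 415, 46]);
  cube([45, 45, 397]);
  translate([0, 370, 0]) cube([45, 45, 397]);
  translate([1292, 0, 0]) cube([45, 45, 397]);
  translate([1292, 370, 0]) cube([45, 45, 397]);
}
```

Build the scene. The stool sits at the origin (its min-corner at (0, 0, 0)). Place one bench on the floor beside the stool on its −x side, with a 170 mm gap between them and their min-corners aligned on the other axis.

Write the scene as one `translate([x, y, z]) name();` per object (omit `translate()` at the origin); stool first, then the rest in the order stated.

stool();
translate([-1507, 0, 0]) bench();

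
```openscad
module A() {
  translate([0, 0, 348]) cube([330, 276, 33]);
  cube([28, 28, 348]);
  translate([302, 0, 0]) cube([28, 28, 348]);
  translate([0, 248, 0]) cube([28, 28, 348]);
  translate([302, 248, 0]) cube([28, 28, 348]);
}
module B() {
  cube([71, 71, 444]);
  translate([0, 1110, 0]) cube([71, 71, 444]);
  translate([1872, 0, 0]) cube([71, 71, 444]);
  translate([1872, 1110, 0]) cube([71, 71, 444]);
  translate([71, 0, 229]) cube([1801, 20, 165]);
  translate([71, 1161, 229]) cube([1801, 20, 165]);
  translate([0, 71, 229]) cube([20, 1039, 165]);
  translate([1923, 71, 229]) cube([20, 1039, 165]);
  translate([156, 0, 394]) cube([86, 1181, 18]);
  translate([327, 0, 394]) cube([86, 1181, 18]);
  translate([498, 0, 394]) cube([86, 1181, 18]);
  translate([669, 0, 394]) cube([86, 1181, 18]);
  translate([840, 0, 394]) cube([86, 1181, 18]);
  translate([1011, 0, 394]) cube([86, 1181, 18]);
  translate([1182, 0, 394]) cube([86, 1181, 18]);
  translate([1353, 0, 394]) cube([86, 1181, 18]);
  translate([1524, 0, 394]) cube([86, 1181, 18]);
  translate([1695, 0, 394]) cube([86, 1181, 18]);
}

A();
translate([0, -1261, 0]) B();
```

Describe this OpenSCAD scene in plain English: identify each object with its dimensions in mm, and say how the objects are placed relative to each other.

A is a four-legged stool. The seat is 330×276 mm, 33 mm thick, top at z = 381 mm. It stands on four square legs, each 28×28 mm in cross-section, from z = 0 to the seat underside, each flush with a corner of the seat.

B is a bed frame 1943 mm long (x) by 1181 mm wide (y). Four 71×71 mm corner posts, 444 mm tall, at the corners of the footprint. Four rails of 20 mm thickness and 165 mm height run between adjacent posts with their undersides at z = 229 mm, their outer faces flush with the outside of the frame (the two x-running rails run between the posts' inner faces; the two y-running rails run between the posts' inner faces). 10 slats, each 86 mm wide (x) and 18 mm thick, lie across the top of the two x-running rails, running the full 1181 mm width of the frame in y; the slats are evenly spaced along x between the inner faces of the end posts with equal gaps (rounded down to the nearest mm) at the −x end and between each pair — any rounding remainder accumulates at the +x end.

The bed frame is on the floor beside the stool on its −y side.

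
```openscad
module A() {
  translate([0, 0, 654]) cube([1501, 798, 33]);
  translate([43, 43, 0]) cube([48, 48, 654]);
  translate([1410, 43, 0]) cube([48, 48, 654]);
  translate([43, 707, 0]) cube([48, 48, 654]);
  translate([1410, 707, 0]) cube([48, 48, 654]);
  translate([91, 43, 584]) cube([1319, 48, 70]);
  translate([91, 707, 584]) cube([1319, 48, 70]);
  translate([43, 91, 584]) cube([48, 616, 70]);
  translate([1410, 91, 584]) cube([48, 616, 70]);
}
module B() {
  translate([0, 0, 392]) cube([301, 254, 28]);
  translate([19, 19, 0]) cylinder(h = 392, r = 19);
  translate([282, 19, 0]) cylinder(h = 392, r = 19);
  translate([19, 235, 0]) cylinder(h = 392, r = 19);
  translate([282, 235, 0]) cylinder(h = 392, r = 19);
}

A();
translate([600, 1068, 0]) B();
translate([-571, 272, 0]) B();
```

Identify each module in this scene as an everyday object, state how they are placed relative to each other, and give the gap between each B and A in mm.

Each stool's nearest face is 270 mm from the table's bounding box.

A is a table. B is a stool. Two stools sit around the table at the +y, −x sides. The gap between each stool and the table is 270 mm.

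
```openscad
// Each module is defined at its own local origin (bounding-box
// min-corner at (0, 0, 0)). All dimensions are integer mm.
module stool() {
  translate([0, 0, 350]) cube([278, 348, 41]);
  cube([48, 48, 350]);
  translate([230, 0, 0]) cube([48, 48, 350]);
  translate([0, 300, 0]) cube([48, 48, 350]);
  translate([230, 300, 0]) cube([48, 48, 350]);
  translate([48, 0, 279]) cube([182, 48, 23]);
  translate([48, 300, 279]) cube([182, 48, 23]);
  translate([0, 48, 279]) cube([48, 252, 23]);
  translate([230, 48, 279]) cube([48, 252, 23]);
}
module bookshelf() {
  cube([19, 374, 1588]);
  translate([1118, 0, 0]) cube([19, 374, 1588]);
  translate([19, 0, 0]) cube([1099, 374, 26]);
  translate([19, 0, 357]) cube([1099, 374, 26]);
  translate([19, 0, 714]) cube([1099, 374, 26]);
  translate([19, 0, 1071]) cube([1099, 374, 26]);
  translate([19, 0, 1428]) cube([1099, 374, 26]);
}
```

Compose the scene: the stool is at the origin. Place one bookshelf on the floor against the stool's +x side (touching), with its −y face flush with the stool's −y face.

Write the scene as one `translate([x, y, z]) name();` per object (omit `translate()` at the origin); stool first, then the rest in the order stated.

stool();
translate([278, 0, 0]) bookshelf();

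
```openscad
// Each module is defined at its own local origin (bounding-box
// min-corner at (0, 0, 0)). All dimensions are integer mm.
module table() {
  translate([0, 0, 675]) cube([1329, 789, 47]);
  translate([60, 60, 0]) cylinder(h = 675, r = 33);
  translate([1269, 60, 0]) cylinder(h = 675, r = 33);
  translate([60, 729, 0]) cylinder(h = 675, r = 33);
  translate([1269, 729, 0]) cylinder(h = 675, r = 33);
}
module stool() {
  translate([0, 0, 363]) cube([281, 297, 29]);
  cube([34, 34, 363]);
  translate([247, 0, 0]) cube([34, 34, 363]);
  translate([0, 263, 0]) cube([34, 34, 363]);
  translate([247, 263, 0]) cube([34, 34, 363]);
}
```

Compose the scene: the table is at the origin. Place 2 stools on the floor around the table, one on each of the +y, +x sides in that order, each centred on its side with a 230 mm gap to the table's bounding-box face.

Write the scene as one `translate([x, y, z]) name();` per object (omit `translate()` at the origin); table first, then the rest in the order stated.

table();
translate([524, 1019, 0]) stool();
translate([1559, 246, 0]) stool();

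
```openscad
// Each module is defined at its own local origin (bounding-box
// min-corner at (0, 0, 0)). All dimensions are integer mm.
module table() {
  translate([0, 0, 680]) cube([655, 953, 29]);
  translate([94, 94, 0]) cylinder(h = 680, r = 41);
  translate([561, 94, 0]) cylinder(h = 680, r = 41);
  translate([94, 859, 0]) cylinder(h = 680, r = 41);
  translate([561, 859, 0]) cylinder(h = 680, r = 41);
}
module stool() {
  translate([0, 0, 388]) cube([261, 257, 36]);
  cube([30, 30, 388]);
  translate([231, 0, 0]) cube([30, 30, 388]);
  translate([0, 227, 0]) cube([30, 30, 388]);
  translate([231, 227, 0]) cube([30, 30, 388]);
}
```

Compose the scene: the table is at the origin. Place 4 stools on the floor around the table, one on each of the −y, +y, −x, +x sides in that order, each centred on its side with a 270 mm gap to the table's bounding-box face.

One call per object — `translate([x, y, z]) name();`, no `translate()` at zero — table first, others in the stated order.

table();
translate([197, -527, 0]) stool();
translate([197, 1223, 0]) stool();
translate([-531, 348, 0]) stool();
translate([925, 348, 0]) stool();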